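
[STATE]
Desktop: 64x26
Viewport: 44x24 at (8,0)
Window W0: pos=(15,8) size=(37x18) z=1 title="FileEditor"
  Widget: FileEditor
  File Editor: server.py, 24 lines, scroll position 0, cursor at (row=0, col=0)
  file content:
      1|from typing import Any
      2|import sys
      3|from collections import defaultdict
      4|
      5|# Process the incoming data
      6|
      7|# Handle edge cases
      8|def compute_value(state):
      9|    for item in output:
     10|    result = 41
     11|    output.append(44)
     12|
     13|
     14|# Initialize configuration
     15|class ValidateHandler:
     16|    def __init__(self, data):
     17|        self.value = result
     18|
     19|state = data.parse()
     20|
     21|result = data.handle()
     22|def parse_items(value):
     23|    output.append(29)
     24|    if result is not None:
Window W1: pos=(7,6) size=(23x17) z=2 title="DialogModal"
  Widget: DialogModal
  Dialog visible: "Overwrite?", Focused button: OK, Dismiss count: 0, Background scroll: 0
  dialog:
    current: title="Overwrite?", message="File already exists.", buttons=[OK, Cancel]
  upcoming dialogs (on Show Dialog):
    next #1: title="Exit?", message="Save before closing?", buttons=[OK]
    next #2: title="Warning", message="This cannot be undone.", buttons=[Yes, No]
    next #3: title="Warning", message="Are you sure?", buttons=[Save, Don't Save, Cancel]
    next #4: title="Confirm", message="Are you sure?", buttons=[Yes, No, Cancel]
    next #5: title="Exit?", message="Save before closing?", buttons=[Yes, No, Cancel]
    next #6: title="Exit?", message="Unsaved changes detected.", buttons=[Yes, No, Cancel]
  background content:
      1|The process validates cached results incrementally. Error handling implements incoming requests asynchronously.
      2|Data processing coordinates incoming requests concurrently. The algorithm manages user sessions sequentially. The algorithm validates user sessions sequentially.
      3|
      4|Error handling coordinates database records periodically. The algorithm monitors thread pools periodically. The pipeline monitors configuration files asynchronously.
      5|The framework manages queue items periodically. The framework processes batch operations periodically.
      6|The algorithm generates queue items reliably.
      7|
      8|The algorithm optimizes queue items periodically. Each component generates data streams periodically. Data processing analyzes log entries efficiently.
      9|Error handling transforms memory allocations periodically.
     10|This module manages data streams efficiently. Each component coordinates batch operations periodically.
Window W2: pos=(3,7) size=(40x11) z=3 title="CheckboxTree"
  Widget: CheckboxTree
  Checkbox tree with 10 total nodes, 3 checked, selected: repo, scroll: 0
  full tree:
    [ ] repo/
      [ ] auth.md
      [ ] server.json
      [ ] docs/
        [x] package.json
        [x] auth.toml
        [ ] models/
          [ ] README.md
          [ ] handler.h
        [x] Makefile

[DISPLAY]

                                            
                                            
                                            
                                            
                                            
                                            
━━━━━━━━━━━━━━━━━━━━━┓                      
━━━━━━━━━━━━━━━━━━━━━━━━━━━━━━━━━━┓         
ckboxTree                         ┃━━━━━━━━┓
──────────────────────────────────┨        ┃
 repo/                            ┃────────┨
 ] auth.md                        ┃       ▲┃
 ] server.json                    ┃       █┃
-] docs/                          ┃aultdic░┃
 [x] package.json                 ┃       ░┃
 [x] auth.toml                    ┃       ░┃
 [ ] models/                      ┃       ░┃
━━━━━━━━━━━━━━━━━━━━━━━━━━━━━━━━━━┛       ░┃
This module manages d┃lue(state):         ░┃
                     ┃n output:           ░┃
                     ┃1                   ░┃
                     ┃end(44)             ░┃
━━━━━━━━━━━━━━━━━━━━━┛                    ░┃
       ┃                                  ░┃


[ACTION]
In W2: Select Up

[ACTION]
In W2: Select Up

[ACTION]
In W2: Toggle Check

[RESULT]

                                            
                                            
                                            
                                            
                                            
                                            
━━━━━━━━━━━━━━━━━━━━━┓                      
━━━━━━━━━━━━━━━━━━━━━━━━━━━━━━━━━━┓         
ckboxTree                         ┃━━━━━━━━┓
──────────────────────────────────┨        ┃
 repo/                            ┃────────┨
x] auth.md                        ┃       ▲┃
x] server.json                    ┃       █┃
x] docs/                          ┃aultdic░┃
 [x] package.json                 ┃       ░┃
 [x] auth.toml                    ┃       ░┃
 [x] models/                      ┃       ░┃
━━━━━━━━━━━━━━━━━━━━━━━━━━━━━━━━━━┛       ░┃
This module manages d┃lue(state):         ░┃
                     ┃n output:           ░┃
                     ┃1                   ░┃
                     ┃end(44)             ░┃
━━━━━━━━━━━━━━━━━━━━━┛                    ░┃
       ┃                                  ░┃


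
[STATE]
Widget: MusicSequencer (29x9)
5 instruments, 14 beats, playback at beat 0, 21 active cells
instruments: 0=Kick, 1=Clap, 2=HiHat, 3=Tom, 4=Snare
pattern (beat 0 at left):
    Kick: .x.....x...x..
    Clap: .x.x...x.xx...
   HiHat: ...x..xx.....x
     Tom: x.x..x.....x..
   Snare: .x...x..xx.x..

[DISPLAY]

      ▼1234567890123         
  Kick·█·····█···█··         
  Clap·█·█···█·██···         
 HiHat···█··██·····█         
   Tom█·█··█·····█··         
 Snare·█···█··██·█··         
                             
                             
                             


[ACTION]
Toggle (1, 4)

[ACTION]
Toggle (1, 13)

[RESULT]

      ▼1234567890123         
  Kick·█·····█···█··         
  Clap·█·██··█·██··█         
 HiHat···█··██·····█         
   Tom█·█··█·····█··         
 Snare·█···█··██·█··         
                             
                             
                             


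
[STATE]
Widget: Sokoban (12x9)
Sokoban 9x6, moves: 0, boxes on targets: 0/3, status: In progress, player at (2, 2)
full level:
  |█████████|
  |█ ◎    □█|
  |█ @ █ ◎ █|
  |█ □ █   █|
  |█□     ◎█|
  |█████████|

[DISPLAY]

█████████   
█ ◎    □█   
█ @ █ ◎ █   
█ □ █   █   
█□     ◎█   
█████████   
Moves: 0  0/
            
            


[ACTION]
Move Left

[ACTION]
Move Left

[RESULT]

█████████   
█ ◎    □█   
█@  █ ◎ █   
█ □ █   █   
█□     ◎█   
█████████   
Moves: 1  0/
            
            


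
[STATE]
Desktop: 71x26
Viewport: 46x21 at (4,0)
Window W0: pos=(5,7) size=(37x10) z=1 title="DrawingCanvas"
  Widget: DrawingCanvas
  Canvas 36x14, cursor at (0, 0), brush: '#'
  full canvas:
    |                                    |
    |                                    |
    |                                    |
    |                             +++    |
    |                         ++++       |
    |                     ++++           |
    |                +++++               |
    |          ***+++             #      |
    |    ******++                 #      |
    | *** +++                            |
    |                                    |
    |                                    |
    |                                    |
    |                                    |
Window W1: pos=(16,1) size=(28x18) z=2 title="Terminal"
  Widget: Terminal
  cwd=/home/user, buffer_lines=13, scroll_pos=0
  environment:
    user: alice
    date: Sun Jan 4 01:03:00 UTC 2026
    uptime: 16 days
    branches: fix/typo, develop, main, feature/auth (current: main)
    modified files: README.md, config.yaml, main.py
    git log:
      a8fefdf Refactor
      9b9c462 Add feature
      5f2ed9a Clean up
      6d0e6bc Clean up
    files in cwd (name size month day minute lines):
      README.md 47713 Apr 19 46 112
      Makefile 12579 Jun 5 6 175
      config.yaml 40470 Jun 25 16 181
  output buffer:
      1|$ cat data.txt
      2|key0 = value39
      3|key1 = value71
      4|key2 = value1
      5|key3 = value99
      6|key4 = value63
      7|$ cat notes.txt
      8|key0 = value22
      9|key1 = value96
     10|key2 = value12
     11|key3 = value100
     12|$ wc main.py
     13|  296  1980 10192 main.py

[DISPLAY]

                                              
            ┏━━━━━━━━━━━━━━━━━━━━━━━━━━┓      
            ┃ Terminal                 ┃      
            ┠──────────────────────────┨      
            ┃$ cat data.txt            ┃      
            ┃key0 = value39            ┃      
            ┃key1 = value71            ┃      
 ┏━━━━━━━━━━┃key2 = value1             ┃      
 ┃ DrawingCa┃key3 = value99            ┃      
 ┠──────────┃key4 = value63            ┃      
 ┃+         ┃$ cat notes.txt           ┃      
 ┃          ┃key0 = value22            ┃      
 ┃          ┃key1 = value96            ┃      
 ┃          ┃key2 = value12            ┃      
 ┃          ┃key3 = value100           ┃      
 ┃          ┃$ wc main.py              ┃      
 ┗━━━━━━━━━━┃  296  1980 10192 main.py ┃      
            ┃$ █                       ┃      
            ┗━━━━━━━━━━━━━━━━━━━━━━━━━━┛      
                                              
                                              


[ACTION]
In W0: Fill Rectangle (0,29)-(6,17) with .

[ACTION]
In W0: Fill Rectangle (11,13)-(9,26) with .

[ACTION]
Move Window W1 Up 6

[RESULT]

            ┏━━━━━━━━━━━━━━━━━━━━━━━━━━┓      
            ┃ Terminal                 ┃      
            ┠──────────────────────────┨      
            ┃$ cat data.txt            ┃      
            ┃key0 = value39            ┃      
            ┃key1 = value71            ┃      
            ┃key2 = value1             ┃      
 ┏━━━━━━━━━━┃key3 = value99            ┃      
 ┃ DrawingCa┃key4 = value63            ┃      
 ┠──────────┃$ cat notes.txt           ┃      
 ┃+         ┃key0 = value22            ┃      
 ┃          ┃key1 = value96            ┃      
 ┃          ┃key2 = value12            ┃      
 ┃          ┃key3 = value100           ┃      
 ┃          ┃$ wc main.py              ┃      
 ┃          ┃  296  1980 10192 main.py ┃      
 ┗━━━━━━━━━━┃$ █                       ┃      
            ┗━━━━━━━━━━━━━━━━━━━━━━━━━━┛      
                                              
                                              
                                              


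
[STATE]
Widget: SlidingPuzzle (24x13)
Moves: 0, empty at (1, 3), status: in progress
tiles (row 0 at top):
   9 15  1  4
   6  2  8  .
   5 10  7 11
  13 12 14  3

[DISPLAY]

┌────┬────┬────┬────┐   
│  9 │ 15 │  1 │  4 │   
├────┼────┼────┼────┤   
│  6 │  2 │  8 │    │   
├────┼────┼────┼────┤   
│  5 │ 10 │  7 │ 11 │   
├────┼────┼────┼────┤   
│ 13 │ 12 │ 14 │  3 │   
└────┴────┴────┴────┘   
Moves: 0                
                        
                        
                        


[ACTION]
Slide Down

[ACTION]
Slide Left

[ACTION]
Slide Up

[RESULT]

┌────┬────┬────┬────┐   
│  9 │ 15 │  1 │  4 │   
├────┼────┼────┼────┤   
│  6 │  2 │  8 │    │   
├────┼────┼────┼────┤   
│  5 │ 10 │  7 │ 11 │   
├────┼────┼────┼────┤   
│ 13 │ 12 │ 14 │  3 │   
└────┴────┴────┴────┘   
Moves: 2                
                        
                        
                        


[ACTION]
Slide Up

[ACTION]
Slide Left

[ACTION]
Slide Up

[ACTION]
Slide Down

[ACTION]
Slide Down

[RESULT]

┌────┬────┬────┬────┐   
│  9 │ 15 │  1 │  4 │   
├────┼────┼────┼────┤   
│  6 │  2 │  8 │    │   
├────┼────┼────┼────┤   
│  5 │ 10 │  7 │ 11 │   
├────┼────┼────┼────┤   
│ 13 │ 12 │ 14 │  3 │   
└────┴────┴────┴────┘   
Moves: 6                
                        
                        
                        


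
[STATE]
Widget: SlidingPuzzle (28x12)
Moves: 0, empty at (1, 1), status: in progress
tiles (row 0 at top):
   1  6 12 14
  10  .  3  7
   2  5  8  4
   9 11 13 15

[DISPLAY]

┌────┬────┬────┬────┐       
│  1 │  6 │ 12 │ 14 │       
├────┼────┼────┼────┤       
│ 10 │    │  3 │  7 │       
├────┼────┼────┼────┤       
│  2 │  5 │  8 │  4 │       
├────┼────┼────┼────┤       
│  9 │ 11 │ 13 │ 15 │       
└────┴────┴────┴────┘       
Moves: 0                    
                            
                            


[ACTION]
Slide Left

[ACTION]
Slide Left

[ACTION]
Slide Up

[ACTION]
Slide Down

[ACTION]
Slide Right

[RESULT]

┌────┬────┬────┬────┐       
│  1 │  6 │ 12 │ 14 │       
├────┼────┼────┼────┤       
│ 10 │  3 │    │  7 │       
├────┼────┼────┼────┤       
│  2 │  5 │  8 │  4 │       
├────┼────┼────┼────┤       
│  9 │ 11 │ 13 │ 15 │       
└────┴────┴────┴────┘       
Moves: 5                    
                            
                            


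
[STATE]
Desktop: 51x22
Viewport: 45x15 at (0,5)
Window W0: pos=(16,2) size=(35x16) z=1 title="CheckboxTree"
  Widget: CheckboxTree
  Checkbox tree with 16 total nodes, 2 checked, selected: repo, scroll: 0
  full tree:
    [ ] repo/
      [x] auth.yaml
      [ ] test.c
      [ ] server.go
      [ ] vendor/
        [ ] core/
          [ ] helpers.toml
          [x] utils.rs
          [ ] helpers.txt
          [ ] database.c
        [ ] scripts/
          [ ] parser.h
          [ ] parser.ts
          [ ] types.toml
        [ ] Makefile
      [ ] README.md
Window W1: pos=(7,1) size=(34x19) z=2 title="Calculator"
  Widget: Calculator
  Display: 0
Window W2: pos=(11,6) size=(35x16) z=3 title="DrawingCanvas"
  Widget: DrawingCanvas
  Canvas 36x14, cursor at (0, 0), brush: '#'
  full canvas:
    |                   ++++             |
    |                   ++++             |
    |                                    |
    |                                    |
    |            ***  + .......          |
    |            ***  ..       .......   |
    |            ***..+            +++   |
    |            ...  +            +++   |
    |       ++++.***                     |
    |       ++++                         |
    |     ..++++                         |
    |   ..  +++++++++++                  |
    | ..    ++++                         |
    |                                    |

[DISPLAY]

       ┃┌───┬───┬───┬───┐               ┃    
       ┃│ 7┏━━━━━━━━━━━━━━━━━━━━━━━━━━━━━━━━━
       ┃├──┃ DrawingCanvas                   
       ┃│ 4┠─────────────────────────────────
       ┃├──┃+                  ++++          
       ┃│ 1┃                   ++++          
       ┃├──┃                                 
       ┃│ 0┃                                 
       ┃├──┃            ***  + .......       
       ┃│ C┃            ***  ..       .......
       ┃└──┃            ***..+            +++
       ┃   ┃            ...  +            +++
       ┃   ┃       ++++.***                  
       ┃   ┃       ++++                      
       ┗━━━┃     ..++++                      


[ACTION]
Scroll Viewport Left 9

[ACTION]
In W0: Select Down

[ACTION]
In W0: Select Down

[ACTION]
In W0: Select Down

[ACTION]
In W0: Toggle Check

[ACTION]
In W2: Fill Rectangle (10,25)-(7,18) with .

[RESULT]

       ┃┌───┬───┬───┬───┐               ┃    
       ┃│ 7┏━━━━━━━━━━━━━━━━━━━━━━━━━━━━━━━━━
       ┃├──┃ DrawingCanvas                   
       ┃│ 4┠─────────────────────────────────
       ┃├──┃+                  ++++          
       ┃│ 1┃                   ++++          
       ┃├──┃                                 
       ┃│ 0┃                                 
       ┃├──┃            ***  + .......       
       ┃│ C┃            ***  ..       .......
       ┃└──┃            ***..+            +++
       ┃   ┃            ...  +........    +++
       ┃   ┃       ++++.***   ........       
       ┃   ┃       ++++       ........       
       ┗━━━┃     ..++++       ........       


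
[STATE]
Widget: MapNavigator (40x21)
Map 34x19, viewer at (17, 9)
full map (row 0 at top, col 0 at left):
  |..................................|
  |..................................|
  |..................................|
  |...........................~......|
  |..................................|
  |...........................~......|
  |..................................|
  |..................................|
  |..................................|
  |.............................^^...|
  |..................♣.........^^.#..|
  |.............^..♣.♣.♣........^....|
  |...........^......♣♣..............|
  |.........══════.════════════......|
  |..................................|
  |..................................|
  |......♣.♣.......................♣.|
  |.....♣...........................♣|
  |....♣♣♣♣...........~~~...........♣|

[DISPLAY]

                                        
   ..................................   
   ..................................   
   ..................................   
   ...........................~......   
   ..................................   
   ...........................~......   
   ..................................   
   ..................................   
   ..................................   
   .................@...........^^...   
   ..................♣.........^^.#..   
   .............^..♣.♣.♣........^....   
   ...........^......♣♣..............   
   .........══════.════════════......   
   ..................................   
   ..................................   
   ......♣.♣.......................♣.   
   .....♣...........................♣   
   ....♣♣♣♣...........~~~...........♣   
                                        


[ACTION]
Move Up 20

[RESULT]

                                        
                                        
                                        
                                        
                                        
                                        
                                        
                                        
                                        
                                        
   .................@................   
   ..................................   
   ..................................   
   ...........................~......   
   ..................................   
   ...........................~......   
   ..................................   
   ..................................   
   ..................................   
   .............................^^...   
   ..................♣.........^^.#..   


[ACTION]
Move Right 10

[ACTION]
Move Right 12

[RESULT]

                                        
                                        
                                        
                                        
                                        
                                        
                                        
                                        
                                        
                                        
....................@                   
.....................                   
.....................                   
..............~......                   
.....................                   
..............~......                   
.....................                   
.....................                   
.....................                   
................^^...                   
.....♣.........^^.#..                   


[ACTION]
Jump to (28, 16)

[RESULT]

..........................              
..........................              
..........................              
.....................^^...              
..........♣.........^^.#..              
.....^..♣.♣.♣........^....              
...^......♣♣..............              
.══════.════════════......              
..........................              
..........................              
♣...................@...♣.              
.........................♣              
...........~~~...........♣              
                                        
                                        
                                        
                                        
                                        
                                        
                                        
                                        


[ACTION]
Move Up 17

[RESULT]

                                        
                                        
                                        
                                        
                                        
                                        
                                        
                                        
                                        
                                        
....................@.....              
..........................              
..........................              
...................~......              
..........................              
...................~......              
..........................              
..........................              
..........................              
.....................^^...              
..........♣.........^^.#..              


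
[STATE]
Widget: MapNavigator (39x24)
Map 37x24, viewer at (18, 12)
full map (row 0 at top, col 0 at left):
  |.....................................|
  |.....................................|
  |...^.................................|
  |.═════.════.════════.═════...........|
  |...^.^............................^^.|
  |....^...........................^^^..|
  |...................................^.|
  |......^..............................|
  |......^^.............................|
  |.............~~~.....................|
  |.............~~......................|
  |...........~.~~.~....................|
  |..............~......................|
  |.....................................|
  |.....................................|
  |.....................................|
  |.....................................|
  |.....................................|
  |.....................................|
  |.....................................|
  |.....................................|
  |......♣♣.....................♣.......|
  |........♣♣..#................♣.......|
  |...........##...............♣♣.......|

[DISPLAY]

 ..................................... 
 ..................................... 
 ...^................................. 
 .═════.════.════════.═════........... 
 ...^.^............................^^. 
 ....^...........................^^^.. 
 ...................................^. 
 ......^.............................. 
 ......^^............................. 
 .............~~~..................... 
 .............~~...................... 
 ...........~.~~.~.................... 
 ..............~...@.................. 
 ..................................... 
 ..................................... 
 ..................................... 
 ..................................... 
 ..................................... 
 ..................................... 
 ..................................... 
 ..................................... 
 ......♣♣.....................♣....... 
 ........♣♣..#................♣....... 
 ...........##...............♣♣....... 


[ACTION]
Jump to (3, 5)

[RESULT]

                                       
                                       
                                       
                                       
                                       
                                       
                                       
                .......................
                .......................
                ...^...................
                .═════.════.════════.══
                ...^.^.................
                ...@^..................
                .......................
                ......^................
                ......^^...............
                .............~~~.......
                .............~~........
                ...........~.~~.~......
                ..............~........
                .......................
                .......................
                .......................
                .......................


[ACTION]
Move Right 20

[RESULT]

                                       
                                       
                                       
                                       
                                       
                                       
                                       
.................................      
.................................      
.................................      
══.════.════════.═════...........      
.^............................^^.      
^..................@........^^^..      
...............................^.      
..^..............................      
..^^.............................      
.........~~~.....................      
.........~~......................      
.......~.~~.~....................      
..........~......................      
.................................      
.................................      
.................................      
.................................      


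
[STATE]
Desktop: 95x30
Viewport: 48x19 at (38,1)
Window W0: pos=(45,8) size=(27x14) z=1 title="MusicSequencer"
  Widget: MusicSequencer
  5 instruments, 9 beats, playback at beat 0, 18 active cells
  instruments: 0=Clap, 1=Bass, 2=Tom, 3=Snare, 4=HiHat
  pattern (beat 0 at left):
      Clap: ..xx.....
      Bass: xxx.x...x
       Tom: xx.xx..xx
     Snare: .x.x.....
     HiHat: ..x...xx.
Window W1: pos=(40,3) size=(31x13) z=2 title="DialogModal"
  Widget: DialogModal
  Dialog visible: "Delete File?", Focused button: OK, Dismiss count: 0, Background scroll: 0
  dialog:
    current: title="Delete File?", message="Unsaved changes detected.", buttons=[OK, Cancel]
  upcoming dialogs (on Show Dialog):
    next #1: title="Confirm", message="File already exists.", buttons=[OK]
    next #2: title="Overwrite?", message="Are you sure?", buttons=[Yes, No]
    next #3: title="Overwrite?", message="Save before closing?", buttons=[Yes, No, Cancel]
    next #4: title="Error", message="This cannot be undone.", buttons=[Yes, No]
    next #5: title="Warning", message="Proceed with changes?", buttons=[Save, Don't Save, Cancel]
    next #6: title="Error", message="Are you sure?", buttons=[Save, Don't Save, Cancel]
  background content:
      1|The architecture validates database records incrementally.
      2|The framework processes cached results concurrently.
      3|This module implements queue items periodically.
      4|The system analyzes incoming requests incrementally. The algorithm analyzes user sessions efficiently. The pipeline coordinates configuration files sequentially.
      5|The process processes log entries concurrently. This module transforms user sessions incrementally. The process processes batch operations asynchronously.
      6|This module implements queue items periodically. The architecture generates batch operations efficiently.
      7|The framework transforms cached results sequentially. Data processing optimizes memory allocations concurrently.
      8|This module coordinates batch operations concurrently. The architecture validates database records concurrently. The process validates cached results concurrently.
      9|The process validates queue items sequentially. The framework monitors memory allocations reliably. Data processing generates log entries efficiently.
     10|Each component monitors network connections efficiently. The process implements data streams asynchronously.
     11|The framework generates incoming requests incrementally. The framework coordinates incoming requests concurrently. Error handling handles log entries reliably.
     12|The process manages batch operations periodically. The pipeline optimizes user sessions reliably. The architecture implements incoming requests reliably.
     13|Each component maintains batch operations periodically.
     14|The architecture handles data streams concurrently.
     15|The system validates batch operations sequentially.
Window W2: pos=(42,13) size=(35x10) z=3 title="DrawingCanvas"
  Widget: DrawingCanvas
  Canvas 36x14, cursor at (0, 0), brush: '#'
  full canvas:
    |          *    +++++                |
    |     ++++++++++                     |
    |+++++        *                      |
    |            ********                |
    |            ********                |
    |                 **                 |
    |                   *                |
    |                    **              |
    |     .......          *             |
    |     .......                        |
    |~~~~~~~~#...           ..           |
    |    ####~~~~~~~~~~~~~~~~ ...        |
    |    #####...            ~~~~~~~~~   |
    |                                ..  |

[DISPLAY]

                                                
                                                
  ┏━━━━━━━━━━━━━━━━━━━━━━━━━━━━━┓               
  ┃ DialogModal                 ┃               
  ┠─────────────────────────────┨               
  ┃The architecture validates da┃               
  ┃The framework processes cache┃               
  ┃Th┌───────────────────────┐e ┃┓              
  ┃Th│      Delete File?     │g ┃┃              
  ┃Th│Unsaved changes detecte│nt┃┨              
  ┃Th│     [OK]  Cancel      │e ┃┃              
  ┃Th└───────────────────────┘ch┃┃              
  ┃T┏━━━━━━━━━━━━━━━━━━━━━━━━━━━━━━━━━┓         
  ┃T┃ DrawingCanvas                   ┃         
  ┗━┠─────────────────────────────────┨         
    ┃+         *    +++++             ┃         
    ┃     ++++++++++                  ┃         
    ┃+++++        *                   ┃         
    ┃            ********             ┃         


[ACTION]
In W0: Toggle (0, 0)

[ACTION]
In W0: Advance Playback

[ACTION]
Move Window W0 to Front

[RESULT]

                                                
                                                
  ┏━━━━━━━━━━━━━━━━━━━━━━━━━━━━━┓               
  ┃ DialogModal                 ┃               
  ┠─────────────────────────────┨               
  ┃The architecture validates da┃               
  ┃The framework processes cache┃               
  ┃Th┌─┏━━━━━━━━━━━━━━━━━━━━━━━━━┓              
  ┃Th│ ┃ MusicSequencer          ┃              
  ┃Th│U┠─────────────────────────┨              
  ┃Th│ ┃      0▼2345678          ┃              
  ┃Th└─┃  Clap█·██·····          ┃              
  ┃T┏━━┃  Bass███·█···█          ┃━━━━┓         
  ┃T┃ D┃   Tom██·██··██          ┃    ┃         
  ┗━┠──┃ Snare·█·█·····          ┃────┨         
    ┃+ ┃ HiHat··█···██·          ┃    ┃         
    ┃  ┃                         ┃    ┃         
    ┃++┃                         ┃    ┃         
    ┃  ┃                         ┃    ┃         


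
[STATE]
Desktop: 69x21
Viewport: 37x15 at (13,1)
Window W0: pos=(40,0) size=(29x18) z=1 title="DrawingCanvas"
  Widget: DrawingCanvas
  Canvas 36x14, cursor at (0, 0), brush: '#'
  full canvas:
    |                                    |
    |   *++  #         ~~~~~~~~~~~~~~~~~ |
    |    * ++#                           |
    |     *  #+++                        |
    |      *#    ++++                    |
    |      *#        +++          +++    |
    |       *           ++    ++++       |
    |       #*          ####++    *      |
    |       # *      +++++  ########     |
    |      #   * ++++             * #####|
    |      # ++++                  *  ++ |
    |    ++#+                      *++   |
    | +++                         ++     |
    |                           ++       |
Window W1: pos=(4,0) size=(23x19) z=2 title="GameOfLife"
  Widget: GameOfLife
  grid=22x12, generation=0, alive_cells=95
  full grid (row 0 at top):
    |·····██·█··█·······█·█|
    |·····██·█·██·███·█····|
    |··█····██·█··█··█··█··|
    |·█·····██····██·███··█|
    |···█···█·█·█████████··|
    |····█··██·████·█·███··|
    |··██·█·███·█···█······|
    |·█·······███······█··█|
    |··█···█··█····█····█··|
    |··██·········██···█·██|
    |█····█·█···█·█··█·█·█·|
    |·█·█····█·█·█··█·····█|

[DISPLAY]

ife          ┃             ┃ DrawingC
─────────────┨             ┠─────────
             ┃             ┃+        
█··█·······█·┃             ┃   *++  #
█·██·███·█···┃             ┃    * ++#
█·█··█··█··█·┃             ┃     *  #
█····██·███··┃             ┃      *# 
·█·█████████·┃             ┃      *# 
█·████·█·███·┃             ┃       * 
██·█···█·····┃             ┃       #*
·███······█··┃             ┃       # 
·█····█····█·┃             ┃      #  
·····██···█·█┃             ┃      # +
···█·█··█·█·█┃             ┃    ++#+ 
█·█·█··█·····┃             ┃ +++     


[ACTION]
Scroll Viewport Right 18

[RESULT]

         ┃ DrawingCanvas             
         ┠───────────────────────────
         ┃+                          
         ┃   *++  #         ~~~~~~~~~
         ┃    * ++#                  
         ┃     *  #+++               
         ┃      *#    ++++           
         ┃      *#        +++        
         ┃       *           ++    ++
         ┃       #*          ####++  
         ┃       # *      +++++  ####
         ┃      #   * ++++           
         ┃      # ++++               
         ┃    ++#+                   
         ┃ +++                       


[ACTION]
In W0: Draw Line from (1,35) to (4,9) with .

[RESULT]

         ┃ DrawingCanvas             
         ┠───────────────────────────
         ┃+                          
         ┃   *++  #         ~~~~~~~~~
         ┃    * ++#             .....
         ┃     *  #+++  ........     
         ┃      *# .....++           
         ┃      *#        +++        
         ┃       *           ++    ++
         ┃       #*          ####++  
         ┃       # *      +++++  ####
         ┃      #   * ++++           
         ┃      # ++++               
         ┃    ++#+                   
         ┃ +++                       


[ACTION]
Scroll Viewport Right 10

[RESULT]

        ┃ DrawingCanvas             ┃
        ┠───────────────────────────┨
        ┃+                          ┃
        ┃   *++  #         ~~~~~~~~~┃
        ┃    * ++#             .....┃
        ┃     *  #+++  ........     ┃
        ┃      *# .....++           ┃
        ┃      *#        +++        ┃
        ┃       *           ++    ++┃
        ┃       #*          ####++  ┃
        ┃       # *      +++++  ####┃
        ┃      #   * ++++           ┃
        ┃      # ++++               ┃
        ┃    ++#+                   ┃
        ┃ +++                       ┃


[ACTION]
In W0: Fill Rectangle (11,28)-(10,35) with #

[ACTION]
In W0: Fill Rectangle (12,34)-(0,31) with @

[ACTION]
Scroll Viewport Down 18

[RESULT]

        ┃     *  #+++  ........     ┃
        ┃      *# .....++           ┃
        ┃      *#        +++        ┃
        ┃       *           ++    ++┃
        ┃       #*          ####++  ┃
        ┃       # *      +++++  ####┃
        ┃      #   * ++++           ┃
        ┃      # ++++               ┃
        ┃    ++#+                   ┃
        ┃ +++                       ┃
        ┃                           ┃
        ┗━━━━━━━━━━━━━━━━━━━━━━━━━━━┛
                                     
                                     
                                     
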